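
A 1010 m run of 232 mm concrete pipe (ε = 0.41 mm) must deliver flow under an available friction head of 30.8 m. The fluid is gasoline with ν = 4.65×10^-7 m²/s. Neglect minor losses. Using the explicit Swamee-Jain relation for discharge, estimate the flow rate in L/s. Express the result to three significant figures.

Swamee-Jain (Type II): Q = -0.965·√(gD⁵h_f/L)·ln[ε/(3.7D) + √(3.17ν²L/(gD³h_f))]
√(gD⁵h_f/L) = √(9.81·0.232⁵·30.8/1010) = 0.01418
ε/(3.7D) = 4.78×10^-4; √(3.17ν²L/(gD³h_f)) = 1.35×10^-5
Q = -0.965·0.01418·ln(4.912×10^-4) = 0.1043 m³/s
Check: V = 2.47 m/s, Re = 1.23×10^6, f = 0.02290, h_f = 30.9 m ≈ 30.8 m ✓

Q ≈ 104 L/s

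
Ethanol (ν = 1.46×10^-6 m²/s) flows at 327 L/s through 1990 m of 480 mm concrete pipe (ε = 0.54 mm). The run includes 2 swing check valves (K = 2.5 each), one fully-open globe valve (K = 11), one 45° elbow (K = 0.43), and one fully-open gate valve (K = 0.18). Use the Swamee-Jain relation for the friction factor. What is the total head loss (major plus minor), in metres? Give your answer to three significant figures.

V = 4Q/(πD²) = 1.807 m/s; V²/2g = 0.1664 m
Re = 5.94×10^5, ε/D = 0.00113 → f = 0.02079 (Swamee-Jain)
Major: h_f = f(L/D)·V²/2g = 0.02079·4146·0.1664 = 14.34 m
Minor: ΣK = 16.6; h_m = ΣK·V²/2g = 2.765 m
Total H_L = 14.34 + 2.765 = 17.11 m

H_L ≈ 17.1 m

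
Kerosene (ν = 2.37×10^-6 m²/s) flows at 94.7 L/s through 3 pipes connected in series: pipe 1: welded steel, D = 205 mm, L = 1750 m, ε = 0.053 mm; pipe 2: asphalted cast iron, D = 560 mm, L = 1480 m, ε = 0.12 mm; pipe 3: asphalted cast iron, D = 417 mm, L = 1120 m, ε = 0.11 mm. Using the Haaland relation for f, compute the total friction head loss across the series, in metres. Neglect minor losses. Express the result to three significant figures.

H ≈ 61.9 m

Pipe 1: V = 2.869 m/s, Re = 2.48×10^5, ε/D = 2.59×10^-4, f = 0.01683, h_1 = f(L/D)V²/2g = 60.28 m
Pipe 2: V = 0.3845 m/s, Re = 9.08×10^4, ε/D = 2.14×10^-4, f = 0.01911, h_2 = f(L/D)V²/2g = 0.3805 m
Pipe 3: V = 0.6934 m/s, Re = 1.22×10^5, ε/D = 2.64×10^-4, f = 0.01846, h_3 = f(L/D)V²/2g = 1.215 m
Series → Q common, losses add: H = Σh = 61.88 m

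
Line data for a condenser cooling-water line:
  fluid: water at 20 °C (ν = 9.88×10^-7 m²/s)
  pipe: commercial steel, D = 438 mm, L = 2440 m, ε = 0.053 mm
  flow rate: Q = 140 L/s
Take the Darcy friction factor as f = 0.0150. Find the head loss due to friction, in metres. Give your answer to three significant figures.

V = 4Q/(πD²) = 4·0.140/(π·0.438²) = 0.9292 m/s
h_f = f(L/D)V²/(2g) = 0.01500·(2440/0.438)·0.9292²/(2·9.81) = 3.677 m

h_f ≈ 3.68 m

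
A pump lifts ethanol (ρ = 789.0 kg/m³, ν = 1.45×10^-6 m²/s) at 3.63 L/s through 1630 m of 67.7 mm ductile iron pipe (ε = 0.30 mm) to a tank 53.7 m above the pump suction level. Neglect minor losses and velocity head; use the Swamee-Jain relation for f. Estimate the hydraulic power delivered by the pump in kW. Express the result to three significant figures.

P_hyd ≈ 2.62 kW

V = 4Q/(πD²) = 1.008 m/s; Re = 4.71×10^4; ε/D = 0.00443; f = 0.03170
h_f = f(L/D)V²/2g = 39.56 m
Total head H = z + h_f = 53.7 + 39.56 = 93.26 m
P_hyd = ρgQH = 789.0·9.81·0.00363·93.26 = 2.620 kW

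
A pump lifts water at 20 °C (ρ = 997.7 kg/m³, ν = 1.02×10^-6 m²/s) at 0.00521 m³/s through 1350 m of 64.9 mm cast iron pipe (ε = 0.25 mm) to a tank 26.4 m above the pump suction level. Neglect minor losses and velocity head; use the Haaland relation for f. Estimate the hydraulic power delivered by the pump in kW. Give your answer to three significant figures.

P_hyd ≈ 5.26 kW

V = 4Q/(πD²) = 1.575 m/s; Re = 1.00×10^5; ε/D = 0.00385; f = 0.02916
h_f = f(L/D)V²/2g = 76.68 m
Total head H = z + h_f = 26.4 + 76.68 = 103.1 m
P_hyd = ρgQH = 997.7·9.81·0.00521·103.1 = 5.256 kW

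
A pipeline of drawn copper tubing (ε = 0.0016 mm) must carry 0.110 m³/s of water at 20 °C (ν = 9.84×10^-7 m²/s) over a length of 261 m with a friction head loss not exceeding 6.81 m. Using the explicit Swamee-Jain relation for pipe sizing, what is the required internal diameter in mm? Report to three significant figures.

Swamee-Jain (Type III): D = 0.66·[ε^1.25·(LQ²/(gh_f))^4.75 + ν·Q^9.4·(L/(gh_f))^5.2]^0.04
LQ²/(gh_f) = 0.04727; L/(gh_f) = 3.907
Term 1 = ε^1.25·(…)^4.75 = 2.88×10^-14; Term 2 = ν·Q^9.4·(…)^5.2 = 1.15×10^-12
D = 0.66·(2.88×10^-14 + 1.15×10^-12)^0.04 = 0.2200 m = 220 mm
Check: V = 2.89 m/s, Re = 6.47×10^5, f = 0.01265, h_f = 6.41 m ≈ 6.81 m ✓

D ≈ 220 mm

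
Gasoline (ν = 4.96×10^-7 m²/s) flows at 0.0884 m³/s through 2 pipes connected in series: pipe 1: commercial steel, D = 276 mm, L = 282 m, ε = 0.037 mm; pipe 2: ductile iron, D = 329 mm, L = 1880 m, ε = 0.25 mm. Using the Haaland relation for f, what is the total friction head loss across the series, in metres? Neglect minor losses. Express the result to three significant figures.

H ≈ 7.54 m

Pipe 1: V = 1.478 m/s, Re = 8.22×10^5, ε/D = 1.34×10^-4, f = 0.01400, h_1 = f(L/D)V²/2g = 1.592 m
Pipe 2: V = 1.040 m/s, Re = 6.90×10^5, ε/D = 7.60×10^-4, f = 0.01889, h_2 = f(L/D)V²/2g = 5.948 m
Series → Q common, losses add: H = Σh = 7.540 m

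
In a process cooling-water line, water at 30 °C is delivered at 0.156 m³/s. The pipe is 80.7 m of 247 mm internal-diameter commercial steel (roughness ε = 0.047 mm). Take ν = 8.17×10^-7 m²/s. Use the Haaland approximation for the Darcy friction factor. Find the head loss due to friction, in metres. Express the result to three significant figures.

h_f ≈ 2.56 m

V = 4Q/(πD²) = 4·0.156/(π·0.247²) = 3.256 m/s
Re = VD/ν = 3.256·0.247/8.17×10^-7 = 9.84×10^5 → turbulent
ε/D = 0.047/247 = 1.90×10^-4
Haaland: f = 0.01450
h_f = f(L/D)V²/(2g) = 0.01450·(80.7/0.247)·3.256²/(2·9.81) = 2.560 m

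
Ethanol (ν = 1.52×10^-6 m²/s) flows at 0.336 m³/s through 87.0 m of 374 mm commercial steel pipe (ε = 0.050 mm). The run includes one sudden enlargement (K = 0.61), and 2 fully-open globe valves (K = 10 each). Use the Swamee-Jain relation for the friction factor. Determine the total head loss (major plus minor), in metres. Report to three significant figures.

V = 4Q/(πD²) = 3.058 m/s; V²/2g = 0.4768 m
Re = 7.53×10^5, ε/D = 1.34×10^-4 → f = 0.01429 (Swamee-Jain)
Major: h_f = f(L/D)·V²/2g = 0.01429·232.6·0.4768 = 1.585 m
Minor: ΣK = 20.6; h_m = ΣK·V²/2g = 9.826 m
Total H_L = 1.585 + 9.826 = 11.41 m

H_L ≈ 11.4 m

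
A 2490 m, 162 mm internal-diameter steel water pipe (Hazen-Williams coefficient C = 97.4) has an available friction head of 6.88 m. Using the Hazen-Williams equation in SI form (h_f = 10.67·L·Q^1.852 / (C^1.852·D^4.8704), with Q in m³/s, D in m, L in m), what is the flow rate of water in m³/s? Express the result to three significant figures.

Rearranging: Q = [h_f·C^1.852·D^4.8704 / (10.67·L)]^(1/1.852)
Q = [6.88·97.4^1.852·0.162^4.8704 / (10.67·2490)]^0.540 = 0.009398 m³/s

Q ≈ 0.00940 m³/s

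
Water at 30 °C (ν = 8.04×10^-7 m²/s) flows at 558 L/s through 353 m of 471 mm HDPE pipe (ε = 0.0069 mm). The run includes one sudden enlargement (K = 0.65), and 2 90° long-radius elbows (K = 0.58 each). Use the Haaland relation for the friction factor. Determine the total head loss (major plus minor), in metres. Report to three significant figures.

H_L ≈ 5.20 m

V = 4Q/(πD²) = 3.203 m/s; V²/2g = 0.5228 m
Re = 1.88×10^6, ε/D = 1.46×10^-5 → f = 0.01087 (Haaland)
Major: h_f = f(L/D)·V²/2g = 0.01087·749.5·0.5228 = 4.258 m
Minor: ΣK = 1.81; h_m = ΣK·V²/2g = 0.9462 m
Total H_L = 4.258 + 0.9462 = 5.204 m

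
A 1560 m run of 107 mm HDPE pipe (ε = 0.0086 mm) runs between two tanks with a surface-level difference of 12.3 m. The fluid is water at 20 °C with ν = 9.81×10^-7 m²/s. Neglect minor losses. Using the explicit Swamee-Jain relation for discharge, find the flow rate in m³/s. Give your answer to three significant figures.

Swamee-Jain (Type II): Q = -0.965·√(gD⁵h_f/L)·ln[ε/(3.7D) + √(3.17ν²L/(gD³h_f))]
√(gD⁵h_f/L) = √(9.81·0.107⁵·12.3/1560) = 0.001042
ε/(3.7D) = 2.17×10^-5; √(3.17ν²L/(gD³h_f)) = 1.79×10^-4
Q = -0.965·0.001042·ln(2.012×10^-4) = 0.008555 m³/s
Check: V = 0.951 m/s, Re = 1.04×10^5, f = 0.01821, h_f = 12.3 m ≈ 12.3 m ✓

Q ≈ 0.00855 m³/s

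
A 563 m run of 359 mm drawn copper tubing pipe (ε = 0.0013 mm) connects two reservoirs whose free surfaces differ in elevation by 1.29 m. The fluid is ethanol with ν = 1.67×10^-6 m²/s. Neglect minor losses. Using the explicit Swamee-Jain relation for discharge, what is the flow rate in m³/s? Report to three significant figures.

Q ≈ 0.104 m³/s

Swamee-Jain (Type II): Q = -0.965·√(gD⁵h_f/L)·ln[ε/(3.7D) + √(3.17ν²L/(gD³h_f))]
√(gD⁵h_f/L) = √(9.81·0.359⁵·1.29/563) = 0.01158
ε/(3.7D) = 9.79×10^-7; √(3.17ν²L/(gD³h_f)) = 9.22×10^-5
Q = -0.965·0.01158·ln(9.318×10^-5) = 0.1037 m³/s
Check: V = 1.02 m/s, Re = 2.20×10^5, f = 0.01528, h_f = 1.28 m ≈ 1.29 m ✓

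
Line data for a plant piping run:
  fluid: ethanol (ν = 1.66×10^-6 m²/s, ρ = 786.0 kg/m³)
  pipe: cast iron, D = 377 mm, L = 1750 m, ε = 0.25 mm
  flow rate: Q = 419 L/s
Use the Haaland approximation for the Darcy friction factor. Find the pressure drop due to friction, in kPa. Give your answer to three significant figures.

Δp ≈ 469 kPa

V = 4Q/(πD²) = 4·0.419/(π·0.377²) = 3.754 m/s
Re = VD/ν = 3.754·0.377/1.66×10^-6 = 8.52×10^5 → turbulent
ε/D = 0.25/377 = 6.63×10^-4
Haaland: f = 0.01826
h_f = f(L/D)V²/(2g) = 0.01826·(1750/0.377)·3.754²/(2·9.81) = 60.88 m
Δp = ρg·h_f = 786.0·9.81·60.88 = 469.4 kPa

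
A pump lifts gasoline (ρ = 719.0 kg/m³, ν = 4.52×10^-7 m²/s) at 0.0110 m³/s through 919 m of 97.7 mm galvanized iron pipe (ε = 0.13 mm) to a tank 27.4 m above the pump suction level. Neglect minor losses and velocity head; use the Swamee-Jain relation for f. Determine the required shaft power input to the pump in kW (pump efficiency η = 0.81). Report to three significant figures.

P_shaft ≈ 4.80 kW

V = 4Q/(πD²) = 1.467 m/s; Re = 3.17×10^5; ε/D = 0.00133; f = 0.02198
h_f = f(L/D)V²/2g = 22.68 m
Total head H = z + h_f = 27.4 + 22.68 = 50.08 m
P_hyd = ρgQH = 719.0·9.81·0.0110·50.08 = 3.886 kW
P_shaft = P_hyd/η = 3.886/0.81 = 4.797 kW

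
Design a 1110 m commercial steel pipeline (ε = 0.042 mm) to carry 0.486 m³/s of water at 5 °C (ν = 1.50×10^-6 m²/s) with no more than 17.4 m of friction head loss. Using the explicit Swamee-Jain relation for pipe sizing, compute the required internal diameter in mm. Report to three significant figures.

D ≈ 446 mm

Swamee-Jain (Type III): D = 0.66·[ε^1.25·(LQ²/(gh_f))^4.75 + ν·Q^9.4·(L/(gh_f))^5.2]^0.04
LQ²/(gh_f) = 1.536; L/(gh_f) = 6.503
Term 1 = ε^1.25·(…)^4.75 = 2.60×10^-5; Term 2 = ν·Q^9.4·(…)^5.2 = 2.87×10^-5
D = 0.66·(2.60×10^-5 + 2.87×10^-5)^0.04 = 0.4457 m = 446 mm
Check: V = 3.11 m/s, Re = 9.26×10^5, f = 0.01351, h_f = 16.6 m ≈ 17.4 m ✓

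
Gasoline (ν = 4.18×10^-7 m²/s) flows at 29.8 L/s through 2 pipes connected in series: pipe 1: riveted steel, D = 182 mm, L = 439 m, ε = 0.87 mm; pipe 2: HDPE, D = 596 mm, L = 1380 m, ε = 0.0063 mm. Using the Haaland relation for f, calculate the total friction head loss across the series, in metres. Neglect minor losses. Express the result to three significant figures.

H ≈ 4.89 m

Pipe 1: V = 1.145 m/s, Re = 4.99×10^5, ε/D = 0.00478, f = 0.03020, h_1 = f(L/D)V²/2g = 4.871 m
Pipe 2: V = 0.1068 m/s, Re = 1.52×10^5, ε/D = 1.06×10^-5, f = 0.01641, h_2 = f(L/D)V²/2g = 0.02209 m
Series → Q common, losses add: H = Σh = 4.893 m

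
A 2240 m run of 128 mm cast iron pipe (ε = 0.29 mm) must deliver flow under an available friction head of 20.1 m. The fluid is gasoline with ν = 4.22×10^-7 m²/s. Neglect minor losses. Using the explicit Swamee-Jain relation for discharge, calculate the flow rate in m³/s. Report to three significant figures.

Q ≈ 0.0123 m³/s

Swamee-Jain (Type II): Q = -0.965·√(gD⁵h_f/L)·ln[ε/(3.7D) + √(3.17ν²L/(gD³h_f))]
√(gD⁵h_f/L) = √(9.81·0.128⁵·20.1/2240) = 0.001739
ε/(3.7D) = 6.12×10^-4; √(3.17ν²L/(gD³h_f)) = 5.53×10^-5
Q = -0.965·0.001739·ln(6.676×10^-4) = 0.01227 m³/s
Check: V = 0.954 m/s, Re = 2.89×10^5, f = 0.02494, h_f = 20.2 m ≈ 20.1 m ✓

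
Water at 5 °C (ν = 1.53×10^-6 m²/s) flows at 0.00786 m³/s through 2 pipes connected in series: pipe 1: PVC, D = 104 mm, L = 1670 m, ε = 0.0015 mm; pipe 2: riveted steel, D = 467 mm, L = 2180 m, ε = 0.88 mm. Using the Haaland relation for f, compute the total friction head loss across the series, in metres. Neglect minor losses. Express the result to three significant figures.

Pipe 1: V = 0.9253 m/s, Re = 6.29×10^4, ε/D = 1.44×10^-5, f = 0.01972, h_1 = f(L/D)V²/2g = 13.82 m
Pipe 2: V = 0.04589 m/s, Re = 1.40×10^4, ε/D = 0.00188, f = 0.03118, h_2 = f(L/D)V²/2g = 0.01562 m
Series → Q common, losses add: H = Σh = 13.84 m

H ≈ 13.8 m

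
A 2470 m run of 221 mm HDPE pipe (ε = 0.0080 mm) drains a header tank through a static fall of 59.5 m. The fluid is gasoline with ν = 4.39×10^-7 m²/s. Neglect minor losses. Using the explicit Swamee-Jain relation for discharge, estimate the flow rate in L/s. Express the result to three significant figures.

Swamee-Jain (Type II): Q = -0.965·√(gD⁵h_f/L)·ln[ε/(3.7D) + √(3.17ν²L/(gD³h_f))]
√(gD⁵h_f/L) = √(9.81·0.221⁵·59.5/2470) = 0.01116
ε/(3.7D) = 9.78×10^-6; √(3.17ν²L/(gD³h_f)) = 1.55×10^-5
Q = -0.965·0.01116·ln(2.526×10^-5) = 0.1140 m³/s
Check: V = 2.97 m/s, Re = 1.50×10^6, f = 0.01186, h_f = 59.7 m ≈ 59.5 m ✓

Q ≈ 114 L/s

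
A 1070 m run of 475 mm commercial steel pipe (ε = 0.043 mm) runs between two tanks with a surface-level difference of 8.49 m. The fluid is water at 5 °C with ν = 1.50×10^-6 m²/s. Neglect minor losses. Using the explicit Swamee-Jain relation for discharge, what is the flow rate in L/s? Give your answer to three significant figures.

Swamee-Jain (Type II): Q = -0.965·√(gD⁵h_f/L)·ln[ε/(3.7D) + √(3.17ν²L/(gD³h_f))]
√(gD⁵h_f/L) = √(9.81·0.475⁵·8.49/1070) = 0.04338
ε/(3.7D) = 2.45×10^-5; √(3.17ν²L/(gD³h_f)) = 2.92×10^-5
Q = -0.965·0.04338·ln(5.371×10^-5) = 0.4116 m³/s
Check: V = 2.32 m/s, Re = 7.36×10^5, f = 0.01376, h_f = 8.52 m ≈ 8.49 m ✓

Q ≈ 412 L/s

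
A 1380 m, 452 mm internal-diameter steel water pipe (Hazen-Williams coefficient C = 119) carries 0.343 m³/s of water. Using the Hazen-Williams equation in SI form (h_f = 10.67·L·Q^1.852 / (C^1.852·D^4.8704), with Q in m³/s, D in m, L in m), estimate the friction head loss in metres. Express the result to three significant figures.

h_f = 10.67·1380·0.343^1.852 / (119^1.852·0.452^4.8704) = 13.90 m

h_f ≈ 13.9 m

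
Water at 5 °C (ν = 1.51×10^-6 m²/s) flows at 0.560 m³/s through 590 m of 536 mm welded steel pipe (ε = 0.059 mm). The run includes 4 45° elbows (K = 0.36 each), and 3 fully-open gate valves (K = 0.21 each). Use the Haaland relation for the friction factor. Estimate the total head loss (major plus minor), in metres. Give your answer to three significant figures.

H_L ≈ 5.35 m

V = 4Q/(πD²) = 2.482 m/s; V²/2g = 0.3139 m
Re = 8.81×10^5, ε/D = 1.10×10^-4 → f = 0.01361 (Haaland)
Major: h_f = f(L/D)·V²/2g = 0.01361·1101·0.3139 = 4.703 m
Minor: ΣK = 2.07; h_m = ΣK·V²/2g = 0.6498 m
Total H_L = 4.703 + 0.6498 = 5.352 m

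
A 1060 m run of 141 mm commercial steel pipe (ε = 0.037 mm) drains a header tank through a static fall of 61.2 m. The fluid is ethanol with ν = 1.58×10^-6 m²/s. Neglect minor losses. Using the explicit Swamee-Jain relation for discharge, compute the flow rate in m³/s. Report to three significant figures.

Q ≈ 0.0481 m³/s

Swamee-Jain (Type II): Q = -0.965·√(gD⁵h_f/L)·ln[ε/(3.7D) + √(3.17ν²L/(gD³h_f))]
√(gD⁵h_f/L) = √(9.81·0.141⁵·61.2/1060) = 0.005618
ε/(3.7D) = 7.09×10^-5; √(3.17ν²L/(gD³h_f)) = 7.06×10^-5
Q = -0.965·0.005618·ln(1.415×10^-4) = 0.04805 m³/s
Check: V = 3.08 m/s, Re = 2.75×10^5, f = 0.01694, h_f = 61.5 m ≈ 61.2 m ✓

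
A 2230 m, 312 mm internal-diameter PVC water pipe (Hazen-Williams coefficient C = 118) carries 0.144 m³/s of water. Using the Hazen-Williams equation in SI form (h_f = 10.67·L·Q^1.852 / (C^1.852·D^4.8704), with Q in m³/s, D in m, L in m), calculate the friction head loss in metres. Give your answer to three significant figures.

h_f = 10.67·2230·0.144^1.852 / (118^1.852·0.312^4.8704) = 27.82 m

h_f ≈ 27.8 m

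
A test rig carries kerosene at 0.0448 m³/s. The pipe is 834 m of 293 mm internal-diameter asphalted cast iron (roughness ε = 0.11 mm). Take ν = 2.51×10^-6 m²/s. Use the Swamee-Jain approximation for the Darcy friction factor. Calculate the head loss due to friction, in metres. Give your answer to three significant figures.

h_f ≈ 1.32 m

V = 4Q/(πD²) = 4·0.0448/(π·0.293²) = 0.6644 m/s
Re = VD/ν = 0.6644·0.293/2.51×10^-6 = 7.76×10^4 → turbulent
ε/D = 0.11/293 = 3.75×10^-4
Swamee-Jain: f = 0.02062
h_f = f(L/D)V²/(2g) = 0.02062·(834/0.293)·0.6644²/(2·9.81) = 1.321 m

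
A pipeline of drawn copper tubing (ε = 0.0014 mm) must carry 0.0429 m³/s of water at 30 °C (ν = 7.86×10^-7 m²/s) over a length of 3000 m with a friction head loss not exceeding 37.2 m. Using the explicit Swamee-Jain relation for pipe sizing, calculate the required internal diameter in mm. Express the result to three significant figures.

Swamee-Jain (Type III): D = 0.66·[ε^1.25·(LQ²/(gh_f))^4.75 + ν·Q^9.4·(L/(gh_f))^5.2]^0.04
LQ²/(gh_f) = 0.01513; L/(gh_f) = 8.221
Term 1 = ε^1.25·(…)^4.75 = 1.09×10^-16; Term 2 = ν·Q^9.4·(…)^5.2 = 6.28×10^-15
D = 0.66·(1.09×10^-16 + 6.28×10^-15)^0.04 = 0.1786 m = 179 mm
Check: V = 1.71 m/s, Re = 3.89×10^5, f = 0.01381, h_f = 34.7 m ≈ 37.2 m ✓

D ≈ 179 mm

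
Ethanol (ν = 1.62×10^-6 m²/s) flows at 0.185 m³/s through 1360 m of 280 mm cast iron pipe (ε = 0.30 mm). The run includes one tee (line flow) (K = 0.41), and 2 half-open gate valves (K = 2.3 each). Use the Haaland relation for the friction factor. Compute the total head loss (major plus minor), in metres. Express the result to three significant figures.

V = 4Q/(πD²) = 3.004 m/s; V²/2g = 0.4601 m
Re = 5.19×10^5, ε/D = 0.00107 → f = 0.02049 (Haaland)
Major: h_f = f(L/D)·V²/2g = 0.02049·4857·0.4601 = 45.79 m
Minor: ΣK = 5.01; h_m = ΣK·V²/2g = 2.305 m
Total H_L = 45.79 + 2.305 = 48.09 m

H_L ≈ 48.1 m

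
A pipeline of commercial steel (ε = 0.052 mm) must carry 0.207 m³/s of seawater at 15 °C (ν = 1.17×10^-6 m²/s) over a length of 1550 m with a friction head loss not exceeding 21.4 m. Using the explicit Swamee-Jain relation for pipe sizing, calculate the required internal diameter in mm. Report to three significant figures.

Swamee-Jain (Type III): D = 0.66·[ε^1.25·(LQ²/(gh_f))^4.75 + ν·Q^9.4·(L/(gh_f))^5.2]^0.04
LQ²/(gh_f) = 0.3164; L/(gh_f) = 7.383
Term 1 = ε^1.25·(…)^4.75 = 1.87×10^-8; Term 2 = ν·Q^9.4·(…)^5.2 = 1.42×10^-8
D = 0.66·(1.87×10^-8 + 1.42×10^-8)^0.04 = 0.3313 m = 331 mm
Check: V = 2.40 m/s, Re = 6.80×10^5, f = 0.01468, h_f = 20.2 m ≈ 21.4 m ✓

D ≈ 331 mm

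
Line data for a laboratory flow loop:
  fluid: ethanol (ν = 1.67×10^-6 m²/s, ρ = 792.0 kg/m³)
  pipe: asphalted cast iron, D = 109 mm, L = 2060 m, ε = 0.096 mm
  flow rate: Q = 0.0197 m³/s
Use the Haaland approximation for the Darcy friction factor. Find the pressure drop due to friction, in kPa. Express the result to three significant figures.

V = 4Q/(πD²) = 4·0.0197/(π·0.109²) = 2.111 m/s
Re = VD/ν = 2.111·0.109/1.67×10^-6 = 1.38×10^5 → turbulent
ε/D = 0.096/109 = 8.81×10^-4
Haaland: f = 0.02095
h_f = f(L/D)V²/(2g) = 0.02095·(2060/0.109)·2.111²/(2·9.81) = 89.95 m
Δp = ρg·h_f = 792.0·9.81·89.95 = 698.9 kPa

Δp ≈ 699 kPa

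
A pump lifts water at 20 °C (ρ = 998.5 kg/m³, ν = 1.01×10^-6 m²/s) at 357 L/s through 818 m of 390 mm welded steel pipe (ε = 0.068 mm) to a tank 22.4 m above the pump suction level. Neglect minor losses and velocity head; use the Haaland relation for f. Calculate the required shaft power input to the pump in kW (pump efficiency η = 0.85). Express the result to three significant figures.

V = 4Q/(πD²) = 2.988 m/s; Re = 1.15×10^6; ε/D = 1.74×10^-4; f = 0.01420
h_f = f(L/D)V²/2g = 13.55 m
Total head H = z + h_f = 22.4 + 13.55 = 35.95 m
P_hyd = ρgQH = 998.5·9.81·0.357·35.95 = 125.7 kW
P_shaft = P_hyd/η = 125.7/0.85 = 147.9 kW

P_shaft ≈ 148 kW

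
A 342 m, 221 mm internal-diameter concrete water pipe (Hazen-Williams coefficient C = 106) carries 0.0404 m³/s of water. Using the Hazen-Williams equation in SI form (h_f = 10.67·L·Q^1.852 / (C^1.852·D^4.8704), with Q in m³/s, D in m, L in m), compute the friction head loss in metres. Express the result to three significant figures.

h_f ≈ 2.65 m

h_f = 10.67·342·0.0404^1.852 / (106^1.852·0.221^4.8704) = 2.651 m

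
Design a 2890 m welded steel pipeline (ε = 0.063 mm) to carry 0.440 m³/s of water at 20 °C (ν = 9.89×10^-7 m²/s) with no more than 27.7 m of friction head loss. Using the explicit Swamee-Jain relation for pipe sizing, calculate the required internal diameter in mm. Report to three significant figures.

Swamee-Jain (Type III): D = 0.66·[ε^1.25·(LQ²/(gh_f))^4.75 + ν·Q^9.4·(L/(gh_f))^5.2]^0.04
LQ²/(gh_f) = 2.059; L/(gh_f) = 10.64
Term 1 = ε^1.25·(…)^4.75 = 1.73×10^-4; Term 2 = ν·Q^9.4·(…)^5.2 = 9.61×10^-5
D = 0.66·(1.73×10^-4 + 9.61×10^-5)^0.04 = 0.4751 m = 475 mm
Check: V = 2.48 m/s, Re = 1.19×10^6, f = 0.01380, h_f = 26.4 m ≈ 27.7 m ✓

D ≈ 475 mm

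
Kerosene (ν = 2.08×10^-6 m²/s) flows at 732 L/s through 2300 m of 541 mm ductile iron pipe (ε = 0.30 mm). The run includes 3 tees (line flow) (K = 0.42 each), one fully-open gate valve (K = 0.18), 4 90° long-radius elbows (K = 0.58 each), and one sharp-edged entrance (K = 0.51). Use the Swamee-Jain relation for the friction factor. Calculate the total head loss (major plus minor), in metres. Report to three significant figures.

H_L ≈ 41.2 m

V = 4Q/(πD²) = 3.184 m/s; V²/2g = 0.5168 m
Re = 8.28×10^5, ε/D = 5.55×10^-4 → f = 0.01776 (Swamee-Jain)
Major: h_f = f(L/D)·V²/2g = 0.01776·4251·0.5168 = 39.02 m
Minor: ΣK = 4.27; h_m = ΣK·V²/2g = 2.207 m
Total H_L = 39.02 + 2.207 = 41.22 m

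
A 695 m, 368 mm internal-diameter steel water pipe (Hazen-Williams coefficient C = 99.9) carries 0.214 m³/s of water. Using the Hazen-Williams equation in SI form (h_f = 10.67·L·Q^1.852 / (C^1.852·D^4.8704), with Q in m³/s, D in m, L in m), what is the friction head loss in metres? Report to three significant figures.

h_f = 10.67·695·0.214^1.852 / (99.9^1.852·0.368^4.8704) = 11.00 m

h_f ≈ 11.0 m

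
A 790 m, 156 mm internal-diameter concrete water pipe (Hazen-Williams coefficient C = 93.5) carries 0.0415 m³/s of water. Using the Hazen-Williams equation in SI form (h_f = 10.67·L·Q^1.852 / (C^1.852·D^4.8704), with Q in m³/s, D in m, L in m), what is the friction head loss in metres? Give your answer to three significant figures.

h_f = 10.67·790·0.0415^1.852 / (93.5^1.852·0.156^4.8704) = 44.29 m

h_f ≈ 44.3 m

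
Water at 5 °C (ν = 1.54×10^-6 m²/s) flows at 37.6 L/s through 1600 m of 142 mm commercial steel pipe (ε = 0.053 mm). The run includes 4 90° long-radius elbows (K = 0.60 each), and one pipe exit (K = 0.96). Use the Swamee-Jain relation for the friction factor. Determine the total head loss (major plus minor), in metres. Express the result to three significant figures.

V = 4Q/(πD²) = 2.374 m/s; V²/2g = 0.2873 m
Re = 2.19×10^5, ε/D = 3.73×10^-4 → f = 0.01807 (Swamee-Jain)
Major: h_f = f(L/D)·V²/2g = 0.01807·11268·0.2873 = 58.48 m
Minor: ΣK = 3.36; h_m = ΣK·V²/2g = 0.9653 m
Total H_L = 58.48 + 0.9653 = 59.45 m

H_L ≈ 59.4 m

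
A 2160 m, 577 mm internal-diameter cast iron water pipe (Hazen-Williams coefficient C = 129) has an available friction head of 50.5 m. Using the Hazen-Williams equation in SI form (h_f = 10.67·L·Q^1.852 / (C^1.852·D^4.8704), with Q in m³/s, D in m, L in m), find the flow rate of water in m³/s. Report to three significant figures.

Q ≈ 1.11 m³/s

Rearranging: Q = [h_f·C^1.852·D^4.8704 / (10.67·L)]^(1/1.852)
Q = [50.5·129^1.852·0.577^4.8704 / (10.67·2160)]^0.540 = 1.113 m³/s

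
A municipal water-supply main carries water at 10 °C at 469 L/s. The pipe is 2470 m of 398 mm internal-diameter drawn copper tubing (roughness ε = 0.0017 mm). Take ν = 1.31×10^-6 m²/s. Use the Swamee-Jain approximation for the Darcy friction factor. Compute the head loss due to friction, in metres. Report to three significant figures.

V = 4Q/(πD²) = 4·0.469/(π·0.398²) = 3.770 m/s
Re = VD/ν = 3.770·0.398/1.31×10^-6 = 1.15×10^6 → turbulent
ε/D = 0.0017/398 = 4.27×10^-6
Swamee-Jain: f = 0.01146
h_f = f(L/D)V²/(2g) = 0.01146·(2470/0.398)·3.770²/(2·9.81) = 51.53 m

h_f ≈ 51.5 m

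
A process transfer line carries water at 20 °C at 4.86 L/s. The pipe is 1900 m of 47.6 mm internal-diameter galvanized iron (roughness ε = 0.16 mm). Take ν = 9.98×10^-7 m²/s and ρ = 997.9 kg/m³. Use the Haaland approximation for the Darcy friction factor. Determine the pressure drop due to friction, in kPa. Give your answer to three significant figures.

Δp ≈ 4150 kPa

V = 4Q/(πD²) = 4·0.00486/(π·0.0476²) = 2.731 m/s
Re = VD/ν = 2.731·0.0476/9.98×10^-7 = 1.30×10^5 → turbulent
ε/D = 0.16/47.6 = 0.00336
Haaland: f = 0.02792
h_f = f(L/D)V²/(2g) = 0.02792·(1900/0.0476)·2.731²/(2·9.81) = 423.7 m
Δp = ρg·h_f = 997.9·9.81·423.7 = 4148 kPa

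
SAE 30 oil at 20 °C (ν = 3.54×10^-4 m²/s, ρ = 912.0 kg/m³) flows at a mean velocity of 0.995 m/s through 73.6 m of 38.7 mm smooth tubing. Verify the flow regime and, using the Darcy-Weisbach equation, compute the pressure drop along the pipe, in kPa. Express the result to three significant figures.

Δp ≈ 505 kPa

Re = VD/ν = 0.995·0.03870/3.54×10^-4 = 109 → laminar (Re < 2300)
f = 64/Re = 0.5884
h_f = f(L/D)V²/(2g) = 0.5884·(73.6/0.03870)·0.995²/(2·9.81) = 56.46 m
Δp = ρg·h_f = 912.0·9.81·56.46 = 505.2 kPa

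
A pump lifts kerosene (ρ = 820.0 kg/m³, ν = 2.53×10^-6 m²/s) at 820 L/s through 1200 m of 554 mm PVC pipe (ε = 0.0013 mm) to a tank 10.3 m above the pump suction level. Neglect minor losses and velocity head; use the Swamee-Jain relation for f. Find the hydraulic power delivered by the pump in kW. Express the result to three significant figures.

P_hyd ≈ 171 kW

V = 4Q/(πD²) = 3.402 m/s; Re = 7.45×10^5; ε/D = 2.35×10^-6; f = 0.01225
h_f = f(L/D)V²/2g = 15.66 m
Total head H = z + h_f = 10.3 + 15.66 = 25.96 m
P_hyd = ρgQH = 820.0·9.81·0.820·25.96 = 171.2 kW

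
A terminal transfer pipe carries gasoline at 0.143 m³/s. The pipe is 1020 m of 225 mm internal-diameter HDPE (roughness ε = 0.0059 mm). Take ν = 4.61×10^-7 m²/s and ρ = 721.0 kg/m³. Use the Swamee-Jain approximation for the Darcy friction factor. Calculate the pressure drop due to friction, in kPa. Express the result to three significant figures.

V = 4Q/(πD²) = 4·0.143/(π·0.225²) = 3.597 m/s
Re = VD/ν = 3.597·0.225/4.61×10^-7 = 1.76×10^6 → turbulent
ε/D = 0.0059/225 = 2.62×10^-5
Swamee-Jain: f = 0.01141
h_f = f(L/D)V²/(2g) = 0.01141·(1020/0.225)·3.597²/(2·9.81) = 34.10 m
Δp = ρg·h_f = 721.0·9.81·34.10 = 241.2 kPa

Δp ≈ 241 kPa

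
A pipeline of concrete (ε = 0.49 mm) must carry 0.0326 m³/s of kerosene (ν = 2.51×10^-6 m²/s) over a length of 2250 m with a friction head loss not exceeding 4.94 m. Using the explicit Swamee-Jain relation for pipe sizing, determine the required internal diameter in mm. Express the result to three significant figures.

D ≈ 257 mm

Swamee-Jain (Type III): D = 0.66·[ε^1.25·(LQ²/(gh_f))^4.75 + ν·Q^9.4·(L/(gh_f))^5.2]^0.04
LQ²/(gh_f) = 0.04934; L/(gh_f) = 46.43
Term 1 = ε^1.25·(…)^4.75 = 4.52×10^-11; Term 2 = ν·Q^9.4·(…)^5.2 = 1.23×10^-11
D = 0.66·(4.52×10^-11 + 1.23×10^-11)^0.04 = 0.2570 m = 257 mm
Check: V = 0.628 m/s, Re = 6.43×10^4, f = 0.02593, h_f = 4.57 m ≈ 4.94 m ✓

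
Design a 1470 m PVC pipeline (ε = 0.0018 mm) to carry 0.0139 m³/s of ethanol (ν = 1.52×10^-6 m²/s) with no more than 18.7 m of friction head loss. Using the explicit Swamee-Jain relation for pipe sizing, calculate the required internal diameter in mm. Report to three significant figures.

D ≈ 119 mm

Swamee-Jain (Type III): D = 0.66·[ε^1.25·(LQ²/(gh_f))^4.75 + ν·Q^9.4·(L/(gh_f))^5.2]^0.04
LQ²/(gh_f) = 0.001548; L/(gh_f) = 8.013
Term 1 = ε^1.25·(…)^4.75 = 2.96×10^-21; Term 2 = ν·Q^9.4·(…)^5.2 = 2.67×10^-19
D = 0.66·(2.96×10^-21 + 2.67×10^-19)^0.04 = 0.1193 m = 119 mm
Check: V = 1.24 m/s, Re = 9.76×10^4, f = 0.01805, h_f = 17.5 m ≈ 18.7 m ✓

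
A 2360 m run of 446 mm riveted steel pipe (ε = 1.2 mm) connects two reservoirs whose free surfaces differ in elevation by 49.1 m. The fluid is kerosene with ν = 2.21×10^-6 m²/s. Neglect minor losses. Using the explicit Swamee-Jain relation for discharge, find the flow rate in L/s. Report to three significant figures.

Q ≈ 416 L/s

Swamee-Jain (Type II): Q = -0.965·√(gD⁵h_f/L)·ln[ε/(3.7D) + √(3.17ν²L/(gD³h_f))]
√(gD⁵h_f/L) = √(9.81·0.446⁵·49.1/2360) = 0.06001
ε/(3.7D) = 7.27×10^-4; √(3.17ν²L/(gD³h_f)) = 2.92×10^-5
Q = -0.965·0.06001·ln(7.564×10^-4) = 0.4162 m³/s
Check: V = 2.66 m/s, Re = 5.38×10^5, f = 0.02576, h_f = 49.3 m ≈ 49.1 m ✓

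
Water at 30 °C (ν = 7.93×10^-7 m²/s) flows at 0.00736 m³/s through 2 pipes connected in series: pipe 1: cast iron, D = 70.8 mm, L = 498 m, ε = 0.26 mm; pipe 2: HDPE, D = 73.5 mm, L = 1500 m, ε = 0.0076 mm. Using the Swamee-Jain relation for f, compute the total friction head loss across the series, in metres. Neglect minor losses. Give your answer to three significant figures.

Pipe 1: V = 1.869 m/s, Re = 1.67×10^5, ε/D = 0.00367, f = 0.02861, h_1 = f(L/D)V²/2g = 35.85 m
Pipe 2: V = 1.735 m/s, Re = 1.61×10^5, ε/D = 1.03×10^-4, f = 0.01700, h_2 = f(L/D)V²/2g = 53.21 m
Series → Q common, losses add: H = Σh = 89.07 m

H ≈ 89.1 m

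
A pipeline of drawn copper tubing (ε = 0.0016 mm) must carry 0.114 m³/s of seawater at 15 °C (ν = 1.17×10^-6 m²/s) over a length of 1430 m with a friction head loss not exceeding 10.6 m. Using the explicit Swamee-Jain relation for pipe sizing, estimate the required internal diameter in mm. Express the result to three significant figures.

Swamee-Jain (Type III): D = 0.66·[ε^1.25·(LQ²/(gh_f))^4.75 + ν·Q^9.4·(L/(gh_f))^5.2]^0.04
LQ²/(gh_f) = 0.1787; L/(gh_f) = 13.75
Term 1 = ε^1.25·(…)^4.75 = 1.60×10^-11; Term 2 = ν·Q^9.4·(…)^5.2 = 1.33×10^-9
D = 0.66·(1.60×10^-11 + 1.33×10^-9)^0.04 = 0.2915 m = 292 mm
Check: V = 1.71 m/s, Re = 4.26×10^5, f = 0.01356, h_f = 9.89 m ≈ 10.6 m ✓

D ≈ 292 mm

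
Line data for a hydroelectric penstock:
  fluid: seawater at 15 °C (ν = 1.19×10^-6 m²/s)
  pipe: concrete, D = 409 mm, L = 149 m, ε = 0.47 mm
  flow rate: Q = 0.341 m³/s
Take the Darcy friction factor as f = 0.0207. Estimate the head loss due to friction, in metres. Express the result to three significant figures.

V = 4Q/(πD²) = 4·0.341/(π·0.409²) = 2.595 m/s
h_f = f(L/D)V²/(2g) = 0.02070·(149/0.409)·2.595²/(2·9.81) = 2.589 m

h_f ≈ 2.59 m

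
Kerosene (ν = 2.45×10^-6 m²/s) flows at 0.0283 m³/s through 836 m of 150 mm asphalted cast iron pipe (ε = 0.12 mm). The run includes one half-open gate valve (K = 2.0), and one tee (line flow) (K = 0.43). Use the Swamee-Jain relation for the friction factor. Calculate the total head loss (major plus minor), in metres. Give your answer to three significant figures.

V = 4Q/(πD²) = 1.601 m/s; V²/2g = 0.1307 m
Re = 9.80×10^4, ε/D = 8.00×10^-4 → f = 0.02167 (Swamee-Jain)
Major: h_f = f(L/D)·V²/2g = 0.02167·5573·0.1307 = 15.78 m
Minor: ΣK = 2.43; h_m = ΣK·V²/2g = 0.3176 m
Total H_L = 15.78 + 0.3176 = 16.10 m

H_L ≈ 16.1 m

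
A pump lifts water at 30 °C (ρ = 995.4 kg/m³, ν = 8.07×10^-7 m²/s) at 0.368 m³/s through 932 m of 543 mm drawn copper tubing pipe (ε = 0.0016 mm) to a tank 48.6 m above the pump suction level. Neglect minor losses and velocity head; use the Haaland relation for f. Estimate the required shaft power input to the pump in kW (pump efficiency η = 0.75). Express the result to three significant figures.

P_shaft ≈ 245 kW

V = 4Q/(πD²) = 1.589 m/s; Re = 1.07×10^6; ε/D = 2.95×10^-6; f = 0.01151
h_f = f(L/D)V²/2g = 2.542 m
Total head H = z + h_f = 48.6 + 2.542 = 51.14 m
P_hyd = ρgQH = 995.4·9.81·0.368·51.14 = 183.8 kW
P_shaft = P_hyd/η = 183.8/0.75 = 245.0 kW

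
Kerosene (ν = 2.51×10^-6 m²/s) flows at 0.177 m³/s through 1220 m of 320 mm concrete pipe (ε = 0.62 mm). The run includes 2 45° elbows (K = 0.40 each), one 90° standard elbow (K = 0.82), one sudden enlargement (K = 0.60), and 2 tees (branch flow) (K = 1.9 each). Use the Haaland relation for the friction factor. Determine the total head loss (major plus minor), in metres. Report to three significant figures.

V = 4Q/(πD²) = 2.201 m/s; V²/2g = 0.2469 m
Re = 2.81×10^5, ε/D = 0.00194 → f = 0.02385 (Haaland)
Major: h_f = f(L/D)·V²/2g = 0.02385·3812·0.2469 = 22.45 m
Minor: ΣK = 6.02; h_m = ΣK·V²/2g = 1.486 m
Total H_L = 22.45 + 1.486 = 23.93 m

H_L ≈ 23.9 m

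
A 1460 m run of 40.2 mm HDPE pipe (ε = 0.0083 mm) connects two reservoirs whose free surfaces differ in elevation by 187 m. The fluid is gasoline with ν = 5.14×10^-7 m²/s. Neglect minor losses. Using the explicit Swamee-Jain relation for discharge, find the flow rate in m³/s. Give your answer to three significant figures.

Swamee-Jain (Type II): Q = -0.965·√(gD⁵h_f/L)·ln[ε/(3.7D) + √(3.17ν²L/(gD³h_f))]
√(gD⁵h_f/L) = √(9.81·0.0402⁵·187/1460) = 3.632×10^-4
ε/(3.7D) = 5.58×10^-5; √(3.17ν²L/(gD³h_f)) = 1.01×10^-4
Q = -0.965·3.632×10^-4·ln(1.571×10^-4) = 0.003070 m³/s
Check: V = 2.42 m/s, Re = 1.89×10^5, f = 0.01730, h_f = 187 m ≈ 187 m ✓

Q ≈ 0.00307 m³/s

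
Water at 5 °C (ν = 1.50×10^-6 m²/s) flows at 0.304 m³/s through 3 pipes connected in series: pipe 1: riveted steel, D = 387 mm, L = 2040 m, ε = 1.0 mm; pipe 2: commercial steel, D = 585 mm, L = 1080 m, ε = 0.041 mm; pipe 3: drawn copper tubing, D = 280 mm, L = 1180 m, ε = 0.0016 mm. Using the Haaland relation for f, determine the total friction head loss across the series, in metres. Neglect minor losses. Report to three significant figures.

Pipe 1: V = 2.584 m/s, Re = 6.67×10^5, ε/D = 0.00258, f = 0.02535, h_1 = f(L/D)V²/2g = 45.50 m
Pipe 2: V = 1.131 m/s, Re = 4.41×10^5, ε/D = 7.01×10^-5, f = 0.01415, h_2 = f(L/D)V²/2g = 1.703 m
Pipe 3: V = 4.937 m/s, Re = 9.22×10^5, ε/D = 5.71×10^-6, f = 0.01184, h_3 = f(L/D)V²/2g = 61.99 m
Series → Q common, losses add: H = Σh = 109.2 m

H ≈ 109 m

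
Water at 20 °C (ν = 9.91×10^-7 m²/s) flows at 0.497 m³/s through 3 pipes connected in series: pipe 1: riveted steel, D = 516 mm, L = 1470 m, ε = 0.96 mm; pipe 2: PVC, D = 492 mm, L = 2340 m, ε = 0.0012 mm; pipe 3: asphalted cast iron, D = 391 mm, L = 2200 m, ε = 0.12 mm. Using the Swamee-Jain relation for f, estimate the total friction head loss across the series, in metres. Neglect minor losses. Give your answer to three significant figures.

Pipe 1: V = 2.377 m/s, Re = 1.24×10^6, ε/D = 0.00186, f = 0.02320, h_1 = f(L/D)V²/2g = 19.03 m
Pipe 2: V = 2.614 m/s, Re = 1.30×10^6, ε/D = 2.44×10^-6, f = 0.01119, h_2 = f(L/D)V²/2g = 18.53 m
Pipe 3: V = 4.139 m/s, Re = 1.63×10^6, ε/D = 3.07×10^-4, f = 0.01554, h_3 = f(L/D)V²/2g = 76.37 m
Series → Q common, losses add: H = Σh = 113.9 m

H ≈ 114 m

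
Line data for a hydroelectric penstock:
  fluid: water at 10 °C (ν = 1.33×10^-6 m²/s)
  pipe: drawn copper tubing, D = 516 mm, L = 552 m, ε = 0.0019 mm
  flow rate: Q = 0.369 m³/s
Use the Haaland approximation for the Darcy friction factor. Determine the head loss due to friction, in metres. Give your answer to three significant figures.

h_f ≈ 2.11 m

V = 4Q/(πD²) = 4·0.369/(π·0.516²) = 1.765 m/s
Re = VD/ν = 1.765·0.516/1.33×10^-6 = 6.85×10^5 → turbulent
ε/D = 0.0019/516 = 3.68×10^-6
Haaland: f = 0.01241
h_f = f(L/D)V²/(2g) = 0.01241·(552/0.516)·1.765²/(2·9.81) = 2.107 m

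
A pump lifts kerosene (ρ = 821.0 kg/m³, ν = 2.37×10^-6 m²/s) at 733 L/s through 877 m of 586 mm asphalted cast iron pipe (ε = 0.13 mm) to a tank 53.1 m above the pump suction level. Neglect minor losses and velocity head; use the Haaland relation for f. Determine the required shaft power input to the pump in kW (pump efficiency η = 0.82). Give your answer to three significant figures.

V = 4Q/(πD²) = 2.718 m/s; Re = 6.72×10^5; ε/D = 2.22×10^-4; f = 0.01517
h_f = f(L/D)V²/2g = 8.547 m
Total head H = z + h_f = 53.1 + 8.547 = 61.65 m
P_hyd = ρgQH = 821.0·9.81·0.733·61.65 = 363.9 kW
P_shaft = P_hyd/η = 363.9/0.82 = 443.8 kW

P_shaft ≈ 444 kW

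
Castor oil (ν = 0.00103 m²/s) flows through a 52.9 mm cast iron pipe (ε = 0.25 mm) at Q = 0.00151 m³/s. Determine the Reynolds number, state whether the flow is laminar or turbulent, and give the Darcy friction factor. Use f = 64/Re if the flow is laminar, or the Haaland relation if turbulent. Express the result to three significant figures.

Re ≈ 35.3; laminar; f = 64/Re ≈ 1.81

V = 4Q/(πD²) = 0.6870 m/s
Re = VD/ν = 0.6870·0.0529/0.00103 = 35.3
Re < 2300 → laminar → f = 64/Re = 1.814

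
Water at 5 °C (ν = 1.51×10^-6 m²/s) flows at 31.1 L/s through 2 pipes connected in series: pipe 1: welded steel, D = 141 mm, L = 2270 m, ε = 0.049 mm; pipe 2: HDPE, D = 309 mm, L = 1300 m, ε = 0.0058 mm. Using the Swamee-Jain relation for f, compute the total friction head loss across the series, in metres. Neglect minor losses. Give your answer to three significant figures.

Pipe 1: V = 1.992 m/s, Re = 1.86×10^5, ε/D = 3.48×10^-4, f = 0.01822, h_1 = f(L/D)V²/2g = 59.32 m
Pipe 2: V = 0.4147 m/s, Re = 8.49×10^4, ε/D = 1.88×10^-5, f = 0.01860, h_2 = f(L/D)V²/2g = 0.6858 m
Series → Q common, losses add: H = Σh = 60.01 m

H ≈ 60.0 m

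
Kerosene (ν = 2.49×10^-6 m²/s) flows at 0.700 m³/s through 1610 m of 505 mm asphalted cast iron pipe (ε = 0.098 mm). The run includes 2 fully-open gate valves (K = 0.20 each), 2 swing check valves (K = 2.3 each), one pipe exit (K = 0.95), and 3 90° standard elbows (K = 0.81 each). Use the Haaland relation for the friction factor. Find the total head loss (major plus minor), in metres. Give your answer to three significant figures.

V = 4Q/(πD²) = 3.495 m/s; V²/2g = 0.6225 m
Re = 7.09×10^5, ε/D = 1.94×10^-4 → f = 0.01484 (Haaland)
Major: h_f = f(L/D)·V²/2g = 0.01484·3188·0.6225 = 29.44 m
Minor: ΣK = 8.38; h_m = ΣK·V²/2g = 5.217 m
Total H_L = 29.44 + 5.217 = 34.66 m

H_L ≈ 34.7 m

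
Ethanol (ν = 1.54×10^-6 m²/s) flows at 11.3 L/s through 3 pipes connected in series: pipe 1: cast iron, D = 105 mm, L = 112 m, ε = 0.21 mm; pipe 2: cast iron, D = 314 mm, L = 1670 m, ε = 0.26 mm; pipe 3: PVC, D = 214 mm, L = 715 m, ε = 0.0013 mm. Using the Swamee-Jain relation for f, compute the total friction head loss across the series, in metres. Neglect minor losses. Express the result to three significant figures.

Pipe 1: V = 1.305 m/s, Re = 8.90×10^4, ε/D = 0.00200, f = 0.02553, h_1 = f(L/D)V²/2g = 2.363 m
Pipe 2: V = 0.1459 m/s, Re = 2.98×10^4, ε/D = 8.28×10^-4, f = 0.02574, h_2 = f(L/D)V²/2g = 0.1485 m
Pipe 3: V = 0.3142 m/s, Re = 4.37×10^4, ε/D = 6.07×10^-6, f = 0.02143, h_3 = f(L/D)V²/2g = 0.3602 m
Series → Q common, losses add: H = Σh = 2.872 m

H ≈ 2.87 m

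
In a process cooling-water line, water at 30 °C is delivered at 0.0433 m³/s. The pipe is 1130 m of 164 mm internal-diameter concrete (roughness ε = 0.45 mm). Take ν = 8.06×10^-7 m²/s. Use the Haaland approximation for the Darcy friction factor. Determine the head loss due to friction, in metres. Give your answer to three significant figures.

h_f ≈ 38.2 m

V = 4Q/(πD²) = 4·0.0433/(π·0.164²) = 2.050 m/s
Re = VD/ν = 2.050·0.164/8.06×10^-7 = 4.17×10^5 → turbulent
ε/D = 0.45/164 = 0.00274
Haaland: f = 0.02588
h_f = f(L/D)V²/(2g) = 0.02588·(1130/0.164)·2.050²/(2·9.81) = 38.19 m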